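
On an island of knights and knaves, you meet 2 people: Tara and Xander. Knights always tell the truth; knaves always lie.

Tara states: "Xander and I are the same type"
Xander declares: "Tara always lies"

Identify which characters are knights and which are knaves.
Tara is a knave.
Xander is a knight.

Verification:
- Tara (knave) says "Xander and I are the same type" - this is FALSE (a lie) because Tara is a knave and Xander is a knight.
- Xander (knight) says "Tara always lies" - this is TRUE because Tara is a knave.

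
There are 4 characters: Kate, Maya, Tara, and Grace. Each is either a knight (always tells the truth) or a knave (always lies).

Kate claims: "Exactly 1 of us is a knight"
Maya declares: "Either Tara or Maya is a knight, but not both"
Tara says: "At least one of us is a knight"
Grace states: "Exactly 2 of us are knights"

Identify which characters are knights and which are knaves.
Kate is a knave.
Maya is a knave.
Tara is a knave.
Grace is a knave.

Verification:
- Kate (knave) says "Exactly 1 of us is a knight" - this is FALSE (a lie) because there are 0 knights.
- Maya (knave) says "Either Tara or Maya is a knight, but not both" - this is FALSE (a lie) because Tara is a knave and Maya is a knave.
- Tara (knave) says "At least one of us is a knight" - this is FALSE (a lie) because no one is a knight.
- Grace (knave) says "Exactly 2 of us are knights" - this is FALSE (a lie) because there are 0 knights.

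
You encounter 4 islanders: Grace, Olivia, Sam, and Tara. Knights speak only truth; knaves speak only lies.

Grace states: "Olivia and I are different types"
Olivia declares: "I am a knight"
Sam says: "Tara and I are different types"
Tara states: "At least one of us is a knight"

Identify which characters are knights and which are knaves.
Grace is a knave.
Olivia is a knave.
Sam is a knave.
Tara is a knave.

Verification:
- Grace (knave) says "Olivia and I are different types" - this is FALSE (a lie) because Grace is a knave and Olivia is a knave.
- Olivia (knave) says "I am a knight" - this is FALSE (a lie) because Olivia is a knave.
- Sam (knave) says "Tara and I are different types" - this is FALSE (a lie) because Sam is a knave and Tara is a knave.
- Tara (knave) says "At least one of us is a knight" - this is FALSE (a lie) because no one is a knight.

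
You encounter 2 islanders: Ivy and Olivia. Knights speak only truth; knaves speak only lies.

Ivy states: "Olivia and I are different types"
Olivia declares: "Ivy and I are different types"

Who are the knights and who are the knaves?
Ivy is a knave.
Olivia is a knave.

Verification:
- Ivy (knave) says "Olivia and I are different types" - this is FALSE (a lie) because Ivy is a knave and Olivia is a knave.
- Olivia (knave) says "Ivy and I are different types" - this is FALSE (a lie) because Olivia is a knave and Ivy is a knave.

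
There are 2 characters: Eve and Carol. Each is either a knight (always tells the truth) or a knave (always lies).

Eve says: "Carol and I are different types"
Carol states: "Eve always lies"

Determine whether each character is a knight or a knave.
Eve is a knight.
Carol is a knave.

Verification:
- Eve (knight) says "Carol and I are different types" - this is TRUE because Eve is a knight and Carol is a knave.
- Carol (knave) says "Eve always lies" - this is FALSE (a lie) because Eve is a knight.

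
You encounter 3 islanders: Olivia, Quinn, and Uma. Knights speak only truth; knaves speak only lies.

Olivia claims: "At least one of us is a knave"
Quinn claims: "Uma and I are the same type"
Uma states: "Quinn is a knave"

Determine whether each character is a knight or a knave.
Olivia is a knight.
Quinn is a knave.
Uma is a knight.

Verification:
- Olivia (knight) says "At least one of us is a knave" - this is TRUE because Quinn is a knave.
- Quinn (knave) says "Uma and I are the same type" - this is FALSE (a lie) because Quinn is a knave and Uma is a knight.
- Uma (knight) says "Quinn is a knave" - this is TRUE because Quinn is a knave.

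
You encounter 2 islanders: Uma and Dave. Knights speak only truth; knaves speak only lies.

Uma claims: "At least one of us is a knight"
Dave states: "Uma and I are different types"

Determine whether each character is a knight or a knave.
Uma is a knave.
Dave is a knave.

Verification:
- Uma (knave) says "At least one of us is a knight" - this is FALSE (a lie) because no one is a knight.
- Dave (knave) says "Uma and I are different types" - this is FALSE (a lie) because Dave is a knave and Uma is a knave.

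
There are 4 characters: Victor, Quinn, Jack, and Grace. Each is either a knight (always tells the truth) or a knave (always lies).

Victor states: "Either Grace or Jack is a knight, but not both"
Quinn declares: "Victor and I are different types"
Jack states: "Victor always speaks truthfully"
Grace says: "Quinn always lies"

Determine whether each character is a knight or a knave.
Victor is a knave.
Quinn is a knight.
Jack is a knave.
Grace is a knave.

Verification:
- Victor (knave) says "Either Grace or Jack is a knight, but not both" - this is FALSE (a lie) because Grace is a knave and Jack is a knave.
- Quinn (knight) says "Victor and I are different types" - this is TRUE because Quinn is a knight and Victor is a knave.
- Jack (knave) says "Victor always speaks truthfully" - this is FALSE (a lie) because Victor is a knave.
- Grace (knave) says "Quinn always lies" - this is FALSE (a lie) because Quinn is a knight.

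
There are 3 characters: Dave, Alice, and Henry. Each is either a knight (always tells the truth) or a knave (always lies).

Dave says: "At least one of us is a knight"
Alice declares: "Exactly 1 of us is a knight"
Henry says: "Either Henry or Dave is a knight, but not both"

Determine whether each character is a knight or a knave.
Dave is a knave.
Alice is a knave.
Henry is a knave.

Verification:
- Dave (knave) says "At least one of us is a knight" - this is FALSE (a lie) because no one is a knight.
- Alice (knave) says "Exactly 1 of us is a knight" - this is FALSE (a lie) because there are 0 knights.
- Henry (knave) says "Either Henry or Dave is a knight, but not both" - this is FALSE (a lie) because Henry is a knave and Dave is a knave.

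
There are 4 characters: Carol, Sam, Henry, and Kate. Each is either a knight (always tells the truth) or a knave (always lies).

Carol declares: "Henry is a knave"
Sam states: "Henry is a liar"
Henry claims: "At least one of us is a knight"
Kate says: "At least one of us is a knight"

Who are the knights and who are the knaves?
Carol is a knave.
Sam is a knave.
Henry is a knight.
Kate is a knight.

Verification:
- Carol (knave) says "Henry is a knave" - this is FALSE (a lie) because Henry is a knight.
- Sam (knave) says "Henry is a liar" - this is FALSE (a lie) because Henry is a knight.
- Henry (knight) says "At least one of us is a knight" - this is TRUE because Henry and Kate are knights.
- Kate (knight) says "At least one of us is a knight" - this is TRUE because Henry and Kate are knights.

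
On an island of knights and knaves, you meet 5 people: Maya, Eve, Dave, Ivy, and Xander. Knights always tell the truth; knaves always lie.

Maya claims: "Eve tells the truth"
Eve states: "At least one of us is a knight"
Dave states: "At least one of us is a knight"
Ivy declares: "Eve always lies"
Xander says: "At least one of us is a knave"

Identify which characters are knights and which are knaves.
Maya is a knight.
Eve is a knight.
Dave is a knight.
Ivy is a knave.
Xander is a knight.

Verification:
- Maya (knight) says "Eve tells the truth" - this is TRUE because Eve is a knight.
- Eve (knight) says "At least one of us is a knight" - this is TRUE because Maya, Eve, Dave, and Xander are knights.
- Dave (knight) says "At least one of us is a knight" - this is TRUE because Maya, Eve, Dave, and Xander are knights.
- Ivy (knave) says "Eve always lies" - this is FALSE (a lie) because Eve is a knight.
- Xander (knight) says "At least one of us is a knave" - this is TRUE because Ivy is a knave.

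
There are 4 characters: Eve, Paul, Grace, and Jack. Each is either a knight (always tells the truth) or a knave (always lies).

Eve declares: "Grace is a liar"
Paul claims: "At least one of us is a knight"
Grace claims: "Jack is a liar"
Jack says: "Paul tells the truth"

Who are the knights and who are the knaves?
Eve is a knight.
Paul is a knight.
Grace is a knave.
Jack is a knight.

Verification:
- Eve (knight) says "Grace is a liar" - this is TRUE because Grace is a knave.
- Paul (knight) says "At least one of us is a knight" - this is TRUE because Eve, Paul, and Jack are knights.
- Grace (knave) says "Jack is a liar" - this is FALSE (a lie) because Jack is a knight.
- Jack (knight) says "Paul tells the truth" - this is TRUE because Paul is a knight.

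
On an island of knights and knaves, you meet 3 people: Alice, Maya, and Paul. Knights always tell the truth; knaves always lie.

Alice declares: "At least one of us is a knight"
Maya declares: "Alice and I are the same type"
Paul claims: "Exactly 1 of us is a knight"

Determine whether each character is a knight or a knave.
Alice is a knight.
Maya is a knight.
Paul is a knave.

Verification:
- Alice (knight) says "At least one of us is a knight" - this is TRUE because Alice and Maya are knights.
- Maya (knight) says "Alice and I are the same type" - this is TRUE because Maya is a knight and Alice is a knight.
- Paul (knave) says "Exactly 1 of us is a knight" - this is FALSE (a lie) because there are 2 knights.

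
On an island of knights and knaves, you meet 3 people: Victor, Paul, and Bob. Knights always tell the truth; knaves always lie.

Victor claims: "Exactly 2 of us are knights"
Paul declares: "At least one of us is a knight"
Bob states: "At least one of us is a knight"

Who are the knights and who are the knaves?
Victor is a knave.
Paul is a knave.
Bob is a knave.

Verification:
- Victor (knave) says "Exactly 2 of us are knights" - this is FALSE (a lie) because there are 0 knights.
- Paul (knave) says "At least one of us is a knight" - this is FALSE (a lie) because no one is a knight.
- Bob (knave) says "At least one of us is a knight" - this is FALSE (a lie) because no one is a knight.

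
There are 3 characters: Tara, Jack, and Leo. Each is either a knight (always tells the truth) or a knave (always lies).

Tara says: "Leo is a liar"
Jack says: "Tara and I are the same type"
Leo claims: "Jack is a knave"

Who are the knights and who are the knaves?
Tara is a knight.
Jack is a knight.
Leo is a knave.

Verification:
- Tara (knight) says "Leo is a liar" - this is TRUE because Leo is a knave.
- Jack (knight) says "Tara and I are the same type" - this is TRUE because Jack is a knight and Tara is a knight.
- Leo (knave) says "Jack is a knave" - this is FALSE (a lie) because Jack is a knight.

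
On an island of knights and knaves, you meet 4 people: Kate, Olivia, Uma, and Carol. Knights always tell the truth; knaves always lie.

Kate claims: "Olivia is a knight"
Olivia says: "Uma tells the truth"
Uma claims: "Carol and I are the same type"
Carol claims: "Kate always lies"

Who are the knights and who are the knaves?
Kate is a knave.
Olivia is a knave.
Uma is a knave.
Carol is a knight.

Verification:
- Kate (knave) says "Olivia is a knight" - this is FALSE (a lie) because Olivia is a knave.
- Olivia (knave) says "Uma tells the truth" - this is FALSE (a lie) because Uma is a knave.
- Uma (knave) says "Carol and I are the same type" - this is FALSE (a lie) because Uma is a knave and Carol is a knight.
- Carol (knight) says "Kate always lies" - this is TRUE because Kate is a knave.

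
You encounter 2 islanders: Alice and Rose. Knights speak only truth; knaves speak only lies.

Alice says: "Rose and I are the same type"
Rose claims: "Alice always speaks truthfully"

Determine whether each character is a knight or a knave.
Alice is a knight.
Rose is a knight.

Verification:
- Alice (knight) says "Rose and I are the same type" - this is TRUE because Alice is a knight and Rose is a knight.
- Rose (knight) says "Alice always speaks truthfully" - this is TRUE because Alice is a knight.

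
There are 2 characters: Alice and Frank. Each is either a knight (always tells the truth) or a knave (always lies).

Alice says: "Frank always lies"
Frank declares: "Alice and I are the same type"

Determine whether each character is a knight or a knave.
Alice is a knight.
Frank is a knave.

Verification:
- Alice (knight) says "Frank always lies" - this is TRUE because Frank is a knave.
- Frank (knave) says "Alice and I are the same type" - this is FALSE (a lie) because Frank is a knave and Alice is a knight.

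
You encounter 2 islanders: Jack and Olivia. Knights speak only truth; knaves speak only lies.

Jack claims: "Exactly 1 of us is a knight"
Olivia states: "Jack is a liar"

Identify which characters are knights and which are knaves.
Jack is a knight.
Olivia is a knave.

Verification:
- Jack (knight) says "Exactly 1 of us is a knight" - this is TRUE because there are 1 knights.
- Olivia (knave) says "Jack is a liar" - this is FALSE (a lie) because Jack is a knight.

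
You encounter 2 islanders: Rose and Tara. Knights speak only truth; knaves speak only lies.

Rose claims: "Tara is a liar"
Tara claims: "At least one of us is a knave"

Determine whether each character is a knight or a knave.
Rose is a knave.
Tara is a knight.

Verification:
- Rose (knave) says "Tara is a liar" - this is FALSE (a lie) because Tara is a knight.
- Tara (knight) says "At least one of us is a knave" - this is TRUE because Rose is a knave.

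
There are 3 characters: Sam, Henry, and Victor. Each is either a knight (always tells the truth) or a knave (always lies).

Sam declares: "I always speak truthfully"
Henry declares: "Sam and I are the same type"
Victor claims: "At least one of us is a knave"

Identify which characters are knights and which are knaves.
Sam is a knight.
Henry is a knave.
Victor is a knight.

Verification:
- Sam (knight) says "I always speak truthfully" - this is TRUE because Sam is a knight.
- Henry (knave) says "Sam and I are the same type" - this is FALSE (a lie) because Henry is a knave and Sam is a knight.
- Victor (knight) says "At least one of us is a knave" - this is TRUE because Henry is a knave.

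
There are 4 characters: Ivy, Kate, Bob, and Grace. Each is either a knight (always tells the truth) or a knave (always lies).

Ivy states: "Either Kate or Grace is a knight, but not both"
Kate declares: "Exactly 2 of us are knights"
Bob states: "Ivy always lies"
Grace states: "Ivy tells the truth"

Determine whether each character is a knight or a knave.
Ivy is a knave.
Kate is a knave.
Bob is a knight.
Grace is a knave.

Verification:
- Ivy (knave) says "Either Kate or Grace is a knight, but not both" - this is FALSE (a lie) because Kate is a knave and Grace is a knave.
- Kate (knave) says "Exactly 2 of us are knights" - this is FALSE (a lie) because there are 1 knights.
- Bob (knight) says "Ivy always lies" - this is TRUE because Ivy is a knave.
- Grace (knave) says "Ivy tells the truth" - this is FALSE (a lie) because Ivy is a knave.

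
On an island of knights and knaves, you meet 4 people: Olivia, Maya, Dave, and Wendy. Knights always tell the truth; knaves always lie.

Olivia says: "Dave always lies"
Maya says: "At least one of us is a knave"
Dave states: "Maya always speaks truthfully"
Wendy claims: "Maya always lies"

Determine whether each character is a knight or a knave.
Olivia is a knave.
Maya is a knight.
Dave is a knight.
Wendy is a knave.

Verification:
- Olivia (knave) says "Dave always lies" - this is FALSE (a lie) because Dave is a knight.
- Maya (knight) says "At least one of us is a knave" - this is TRUE because Olivia and Wendy are knaves.
- Dave (knight) says "Maya always speaks truthfully" - this is TRUE because Maya is a knight.
- Wendy (knave) says "Maya always lies" - this is FALSE (a lie) because Maya is a knight.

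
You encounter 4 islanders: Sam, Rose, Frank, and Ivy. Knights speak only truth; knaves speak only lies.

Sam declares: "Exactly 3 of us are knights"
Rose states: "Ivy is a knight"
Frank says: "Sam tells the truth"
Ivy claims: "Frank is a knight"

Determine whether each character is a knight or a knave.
Sam is a knave.
Rose is a knave.
Frank is a knave.
Ivy is a knave.

Verification:
- Sam (knave) says "Exactly 3 of us are knights" - this is FALSE (a lie) because there are 0 knights.
- Rose (knave) says "Ivy is a knight" - this is FALSE (a lie) because Ivy is a knave.
- Frank (knave) says "Sam tells the truth" - this is FALSE (a lie) because Sam is a knave.
- Ivy (knave) says "Frank is a knight" - this is FALSE (a lie) because Frank is a knave.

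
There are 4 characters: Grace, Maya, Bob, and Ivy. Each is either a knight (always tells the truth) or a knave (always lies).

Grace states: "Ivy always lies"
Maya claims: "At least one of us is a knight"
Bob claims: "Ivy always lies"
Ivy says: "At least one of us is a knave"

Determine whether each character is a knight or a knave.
Grace is a knave.
Maya is a knight.
Bob is a knave.
Ivy is a knight.

Verification:
- Grace (knave) says "Ivy always lies" - this is FALSE (a lie) because Ivy is a knight.
- Maya (knight) says "At least one of us is a knight" - this is TRUE because Maya and Ivy are knights.
- Bob (knave) says "Ivy always lies" - this is FALSE (a lie) because Ivy is a knight.
- Ivy (knight) says "At least one of us is a knave" - this is TRUE because Grace and Bob are knaves.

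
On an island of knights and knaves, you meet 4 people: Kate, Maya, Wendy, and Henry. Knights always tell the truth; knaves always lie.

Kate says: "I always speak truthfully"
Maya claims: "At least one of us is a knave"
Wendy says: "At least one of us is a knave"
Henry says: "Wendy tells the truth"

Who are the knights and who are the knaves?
Kate is a knave.
Maya is a knight.
Wendy is a knight.
Henry is a knight.

Verification:
- Kate (knave) says "I always speak truthfully" - this is FALSE (a lie) because Kate is a knave.
- Maya (knight) says "At least one of us is a knave" - this is TRUE because Kate is a knave.
- Wendy (knight) says "At least one of us is a knave" - this is TRUE because Kate is a knave.
- Henry (knight) says "Wendy tells the truth" - this is TRUE because Wendy is a knight.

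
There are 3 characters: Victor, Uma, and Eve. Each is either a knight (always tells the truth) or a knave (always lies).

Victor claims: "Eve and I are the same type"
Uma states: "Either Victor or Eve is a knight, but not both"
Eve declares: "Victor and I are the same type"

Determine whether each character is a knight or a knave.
Victor is a knight.
Uma is a knave.
Eve is a knight.

Verification:
- Victor (knight) says "Eve and I are the same type" - this is TRUE because Victor is a knight and Eve is a knight.
- Uma (knave) says "Either Victor or Eve is a knight, but not both" - this is FALSE (a lie) because Victor is a knight and Eve is a knight.
- Eve (knight) says "Victor and I are the same type" - this is TRUE because Eve is a knight and Victor is a knight.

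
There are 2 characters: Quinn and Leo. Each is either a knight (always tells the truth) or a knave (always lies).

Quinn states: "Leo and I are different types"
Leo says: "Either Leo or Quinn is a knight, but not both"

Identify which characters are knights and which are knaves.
Quinn is a knave.
Leo is a knave.

Verification:
- Quinn (knave) says "Leo and I are different types" - this is FALSE (a lie) because Quinn is a knave and Leo is a knave.
- Leo (knave) says "Either Leo or Quinn is a knight, but not both" - this is FALSE (a lie) because Leo is a knave and Quinn is a knave.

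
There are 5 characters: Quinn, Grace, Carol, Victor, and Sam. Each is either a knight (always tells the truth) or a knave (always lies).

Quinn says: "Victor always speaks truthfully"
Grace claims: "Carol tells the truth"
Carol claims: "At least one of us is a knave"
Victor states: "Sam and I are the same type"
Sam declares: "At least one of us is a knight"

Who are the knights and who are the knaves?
Quinn is a knave.
Grace is a knight.
Carol is a knight.
Victor is a knave.
Sam is a knight.

Verification:
- Quinn (knave) says "Victor always speaks truthfully" - this is FALSE (a lie) because Victor is a knave.
- Grace (knight) says "Carol tells the truth" - this is TRUE because Carol is a knight.
- Carol (knight) says "At least one of us is a knave" - this is TRUE because Quinn and Victor are knaves.
- Victor (knave) says "Sam and I are the same type" - this is FALSE (a lie) because Victor is a knave and Sam is a knight.
- Sam (knight) says "At least one of us is a knight" - this is TRUE because Grace, Carol, and Sam are knights.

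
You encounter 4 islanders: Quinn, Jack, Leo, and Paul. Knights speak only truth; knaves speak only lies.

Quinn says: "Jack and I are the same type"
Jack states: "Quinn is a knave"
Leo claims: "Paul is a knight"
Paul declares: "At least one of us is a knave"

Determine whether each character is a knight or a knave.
Quinn is a knave.
Jack is a knight.
Leo is a knight.
Paul is a knight.

Verification:
- Quinn (knave) says "Jack and I are the same type" - this is FALSE (a lie) because Quinn is a knave and Jack is a knight.
- Jack (knight) says "Quinn is a knave" - this is TRUE because Quinn is a knave.
- Leo (knight) says "Paul is a knight" - this is TRUE because Paul is a knight.
- Paul (knight) says "At least one of us is a knave" - this is TRUE because Quinn is a knave.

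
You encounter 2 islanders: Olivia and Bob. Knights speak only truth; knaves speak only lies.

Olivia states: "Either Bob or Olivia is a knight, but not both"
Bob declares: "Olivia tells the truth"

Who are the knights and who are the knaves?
Olivia is a knave.
Bob is a knave.

Verification:
- Olivia (knave) says "Either Bob or Olivia is a knight, but not both" - this is FALSE (a lie) because Bob is a knave and Olivia is a knave.
- Bob (knave) says "Olivia tells the truth" - this is FALSE (a lie) because Olivia is a knave.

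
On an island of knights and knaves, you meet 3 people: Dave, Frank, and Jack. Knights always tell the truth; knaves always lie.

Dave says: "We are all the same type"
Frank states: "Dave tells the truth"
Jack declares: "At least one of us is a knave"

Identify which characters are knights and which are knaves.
Dave is a knave.
Frank is a knave.
Jack is a knight.

Verification:
- Dave (knave) says "We are all the same type" - this is FALSE (a lie) because Jack is a knight and Dave and Frank are knaves.
- Frank (knave) says "Dave tells the truth" - this is FALSE (a lie) because Dave is a knave.
- Jack (knight) says "At least one of us is a knave" - this is TRUE because Dave and Frank are knaves.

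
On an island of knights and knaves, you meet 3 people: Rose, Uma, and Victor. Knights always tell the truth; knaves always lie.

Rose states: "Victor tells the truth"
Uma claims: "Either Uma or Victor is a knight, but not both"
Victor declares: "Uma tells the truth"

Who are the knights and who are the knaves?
Rose is a knave.
Uma is a knave.
Victor is a knave.

Verification:
- Rose (knave) says "Victor tells the truth" - this is FALSE (a lie) because Victor is a knave.
- Uma (knave) says "Either Uma or Victor is a knight, but not both" - this is FALSE (a lie) because Uma is a knave and Victor is a knave.
- Victor (knave) says "Uma tells the truth" - this is FALSE (a lie) because Uma is a knave.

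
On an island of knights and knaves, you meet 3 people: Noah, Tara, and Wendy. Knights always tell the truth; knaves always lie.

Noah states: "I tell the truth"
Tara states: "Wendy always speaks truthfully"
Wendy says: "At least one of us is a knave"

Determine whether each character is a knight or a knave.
Noah is a knave.
Tara is a knight.
Wendy is a knight.

Verification:
- Noah (knave) says "I tell the truth" - this is FALSE (a lie) because Noah is a knave.
- Tara (knight) says "Wendy always speaks truthfully" - this is TRUE because Wendy is a knight.
- Wendy (knight) says "At least one of us is a knave" - this is TRUE because Noah is a knave.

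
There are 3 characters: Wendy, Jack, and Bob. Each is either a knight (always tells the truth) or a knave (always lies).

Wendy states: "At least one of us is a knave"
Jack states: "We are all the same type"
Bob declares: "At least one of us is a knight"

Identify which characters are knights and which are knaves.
Wendy is a knight.
Jack is a knave.
Bob is a knight.

Verification:
- Wendy (knight) says "At least one of us is a knave" - this is TRUE because Jack is a knave.
- Jack (knave) says "We are all the same type" - this is FALSE (a lie) because Wendy and Bob are knights and Jack is a knave.
- Bob (knight) says "At least one of us is a knight" - this is TRUE because Wendy and Bob are knights.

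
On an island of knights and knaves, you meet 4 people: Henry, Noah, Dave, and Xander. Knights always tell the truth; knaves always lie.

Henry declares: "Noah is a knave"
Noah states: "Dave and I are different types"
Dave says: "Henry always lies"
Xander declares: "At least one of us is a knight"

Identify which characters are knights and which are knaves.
Henry is a knight.
Noah is a knave.
Dave is a knave.
Xander is a knight.

Verification:
- Henry (knight) says "Noah is a knave" - this is TRUE because Noah is a knave.
- Noah (knave) says "Dave and I are different types" - this is FALSE (a lie) because Noah is a knave and Dave is a knave.
- Dave (knave) says "Henry always lies" - this is FALSE (a lie) because Henry is a knight.
- Xander (knight) says "At least one of us is a knight" - this is TRUE because Henry and Xander are knights.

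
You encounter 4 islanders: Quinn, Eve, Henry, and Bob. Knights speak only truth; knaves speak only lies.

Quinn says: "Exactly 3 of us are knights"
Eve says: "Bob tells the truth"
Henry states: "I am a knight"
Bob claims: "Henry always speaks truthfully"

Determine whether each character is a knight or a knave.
Quinn is a knave.
Eve is a knave.
Henry is a knave.
Bob is a knave.

Verification:
- Quinn (knave) says "Exactly 3 of us are knights" - this is FALSE (a lie) because there are 0 knights.
- Eve (knave) says "Bob tells the truth" - this is FALSE (a lie) because Bob is a knave.
- Henry (knave) says "I am a knight" - this is FALSE (a lie) because Henry is a knave.
- Bob (knave) says "Henry always speaks truthfully" - this is FALSE (a lie) because Henry is a knave.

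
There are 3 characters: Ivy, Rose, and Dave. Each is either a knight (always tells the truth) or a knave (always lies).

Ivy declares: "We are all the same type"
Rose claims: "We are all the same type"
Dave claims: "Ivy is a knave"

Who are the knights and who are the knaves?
Ivy is a knave.
Rose is a knave.
Dave is a knight.

Verification:
- Ivy (knave) says "We are all the same type" - this is FALSE (a lie) because Dave is a knight and Ivy and Rose are knaves.
- Rose (knave) says "We are all the same type" - this is FALSE (a lie) because Dave is a knight and Ivy and Rose are knaves.
- Dave (knight) says "Ivy is a knave" - this is TRUE because Ivy is a knave.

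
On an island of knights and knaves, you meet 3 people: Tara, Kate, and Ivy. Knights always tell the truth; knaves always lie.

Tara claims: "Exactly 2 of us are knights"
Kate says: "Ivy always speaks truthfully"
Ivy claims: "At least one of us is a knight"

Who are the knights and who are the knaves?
Tara is a knave.
Kate is a knave.
Ivy is a knave.

Verification:
- Tara (knave) says "Exactly 2 of us are knights" - this is FALSE (a lie) because there are 0 knights.
- Kate (knave) says "Ivy always speaks truthfully" - this is FALSE (a lie) because Ivy is a knave.
- Ivy (knave) says "At least one of us is a knight" - this is FALSE (a lie) because no one is a knight.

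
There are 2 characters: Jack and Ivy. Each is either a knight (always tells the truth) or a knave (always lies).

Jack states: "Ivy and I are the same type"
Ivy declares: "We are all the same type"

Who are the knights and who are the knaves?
Jack is a knight.
Ivy is a knight.

Verification:
- Jack (knight) says "Ivy and I are the same type" - this is TRUE because Jack is a knight and Ivy is a knight.
- Ivy (knight) says "We are all the same type" - this is TRUE because Jack and Ivy are knights.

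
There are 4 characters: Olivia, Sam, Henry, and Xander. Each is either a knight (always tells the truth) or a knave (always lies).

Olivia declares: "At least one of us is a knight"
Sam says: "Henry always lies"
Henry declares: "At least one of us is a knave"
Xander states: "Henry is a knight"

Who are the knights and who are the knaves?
Olivia is a knight.
Sam is a knave.
Henry is a knight.
Xander is a knight.

Verification:
- Olivia (knight) says "At least one of us is a knight" - this is TRUE because Olivia, Henry, and Xander are knights.
- Sam (knave) says "Henry always lies" - this is FALSE (a lie) because Henry is a knight.
- Henry (knight) says "At least one of us is a knave" - this is TRUE because Sam is a knave.
- Xander (knight) says "Henry is a knight" - this is TRUE because Henry is a knight.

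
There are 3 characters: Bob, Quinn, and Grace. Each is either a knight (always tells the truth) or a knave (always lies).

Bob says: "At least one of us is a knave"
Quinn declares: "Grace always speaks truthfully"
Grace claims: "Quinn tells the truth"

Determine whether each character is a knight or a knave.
Bob is a knight.
Quinn is a knave.
Grace is a knave.

Verification:
- Bob (knight) says "At least one of us is a knave" - this is TRUE because Quinn and Grace are knaves.
- Quinn (knave) says "Grace always speaks truthfully" - this is FALSE (a lie) because Grace is a knave.
- Grace (knave) says "Quinn tells the truth" - this is FALSE (a lie) because Quinn is a knave.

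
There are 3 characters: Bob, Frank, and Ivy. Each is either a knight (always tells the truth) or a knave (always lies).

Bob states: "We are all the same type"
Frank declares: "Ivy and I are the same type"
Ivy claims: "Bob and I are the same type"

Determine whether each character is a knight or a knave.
Bob is a knight.
Frank is a knight.
Ivy is a knight.

Verification:
- Bob (knight) says "We are all the same type" - this is TRUE because Bob, Frank, and Ivy are knights.
- Frank (knight) says "Ivy and I are the same type" - this is TRUE because Frank is a knight and Ivy is a knight.
- Ivy (knight) says "Bob and I are the same type" - this is TRUE because Ivy is a knight and Bob is a knight.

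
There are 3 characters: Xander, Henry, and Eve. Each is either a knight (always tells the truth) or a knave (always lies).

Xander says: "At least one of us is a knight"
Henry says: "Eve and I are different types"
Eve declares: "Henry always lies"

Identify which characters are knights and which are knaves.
Xander is a knight.
Henry is a knight.
Eve is a knave.

Verification:
- Xander (knight) says "At least one of us is a knight" - this is TRUE because Xander and Henry are knights.
- Henry (knight) says "Eve and I are different types" - this is TRUE because Henry is a knight and Eve is a knave.
- Eve (knave) says "Henry always lies" - this is FALSE (a lie) because Henry is a knight.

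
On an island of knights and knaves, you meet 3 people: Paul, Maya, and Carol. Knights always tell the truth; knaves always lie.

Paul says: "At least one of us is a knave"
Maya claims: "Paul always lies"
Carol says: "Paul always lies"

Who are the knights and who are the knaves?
Paul is a knight.
Maya is a knave.
Carol is a knave.

Verification:
- Paul (knight) says "At least one of us is a knave" - this is TRUE because Maya and Carol are knaves.
- Maya (knave) says "Paul always lies" - this is FALSE (a lie) because Paul is a knight.
- Carol (knave) says "Paul always lies" - this is FALSE (a lie) because Paul is a knight.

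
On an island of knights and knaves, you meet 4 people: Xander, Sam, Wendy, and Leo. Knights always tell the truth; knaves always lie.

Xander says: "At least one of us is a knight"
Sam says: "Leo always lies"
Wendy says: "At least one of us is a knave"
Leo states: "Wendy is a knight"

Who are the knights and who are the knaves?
Xander is a knight.
Sam is a knave.
Wendy is a knight.
Leo is a knight.

Verification:
- Xander (knight) says "At least one of us is a knight" - this is TRUE because Xander, Wendy, and Leo are knights.
- Sam (knave) says "Leo always lies" - this is FALSE (a lie) because Leo is a knight.
- Wendy (knight) says "At least one of us is a knave" - this is TRUE because Sam is a knave.
- Leo (knight) says "Wendy is a knight" - this is TRUE because Wendy is a knight.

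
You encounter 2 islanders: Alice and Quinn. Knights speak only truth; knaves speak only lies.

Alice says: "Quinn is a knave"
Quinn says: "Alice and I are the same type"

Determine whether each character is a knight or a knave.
Alice is a knight.
Quinn is a knave.

Verification:
- Alice (knight) says "Quinn is a knave" - this is TRUE because Quinn is a knave.
- Quinn (knave) says "Alice and I are the same type" - this is FALSE (a lie) because Quinn is a knave and Alice is a knight.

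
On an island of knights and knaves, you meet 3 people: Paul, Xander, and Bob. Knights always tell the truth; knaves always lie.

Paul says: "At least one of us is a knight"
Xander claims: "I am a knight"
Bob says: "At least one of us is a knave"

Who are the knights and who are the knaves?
Paul is a knight.
Xander is a knave.
Bob is a knight.

Verification:
- Paul (knight) says "At least one of us is a knight" - this is TRUE because Paul and Bob are knights.
- Xander (knave) says "I am a knight" - this is FALSE (a lie) because Xander is a knave.
- Bob (knight) says "At least one of us is a knave" - this is TRUE because Xander is a knave.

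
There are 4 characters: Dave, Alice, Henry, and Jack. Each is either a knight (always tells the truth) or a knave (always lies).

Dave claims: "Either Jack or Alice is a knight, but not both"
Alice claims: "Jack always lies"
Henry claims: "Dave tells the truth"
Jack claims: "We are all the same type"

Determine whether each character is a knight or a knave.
Dave is a knight.
Alice is a knight.
Henry is a knight.
Jack is a knave.

Verification:
- Dave (knight) says "Either Jack or Alice is a knight, but not both" - this is TRUE because Jack is a knave and Alice is a knight.
- Alice (knight) says "Jack always lies" - this is TRUE because Jack is a knave.
- Henry (knight) says "Dave tells the truth" - this is TRUE because Dave is a knight.
- Jack (knave) says "We are all the same type" - this is FALSE (a lie) because Dave, Alice, and Henry are knights and Jack is a knave.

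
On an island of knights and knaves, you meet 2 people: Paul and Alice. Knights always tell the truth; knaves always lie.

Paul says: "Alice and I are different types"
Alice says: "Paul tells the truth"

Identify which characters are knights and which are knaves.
Paul is a knave.
Alice is a knave.

Verification:
- Paul (knave) says "Alice and I are different types" - this is FALSE (a lie) because Paul is a knave and Alice is a knave.
- Alice (knave) says "Paul tells the truth" - this is FALSE (a lie) because Paul is a knave.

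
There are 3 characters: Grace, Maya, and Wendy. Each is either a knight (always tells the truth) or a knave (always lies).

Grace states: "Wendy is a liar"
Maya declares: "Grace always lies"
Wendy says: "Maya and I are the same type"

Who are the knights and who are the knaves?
Grace is a knave.
Maya is a knight.
Wendy is a knight.

Verification:
- Grace (knave) says "Wendy is a liar" - this is FALSE (a lie) because Wendy is a knight.
- Maya (knight) says "Grace always lies" - this is TRUE because Grace is a knave.
- Wendy (knight) says "Maya and I are the same type" - this is TRUE because Wendy is a knight and Maya is a knight.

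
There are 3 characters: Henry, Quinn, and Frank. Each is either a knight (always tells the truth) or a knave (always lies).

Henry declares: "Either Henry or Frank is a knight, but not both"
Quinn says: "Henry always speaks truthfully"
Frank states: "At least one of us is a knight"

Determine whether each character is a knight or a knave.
Henry is a knave.
Quinn is a knave.
Frank is a knave.

Verification:
- Henry (knave) says "Either Henry or Frank is a knight, but not both" - this is FALSE (a lie) because Henry is a knave and Frank is a knave.
- Quinn (knave) says "Henry always speaks truthfully" - this is FALSE (a lie) because Henry is a knave.
- Frank (knave) says "At least one of us is a knight" - this is FALSE (a lie) because no one is a knight.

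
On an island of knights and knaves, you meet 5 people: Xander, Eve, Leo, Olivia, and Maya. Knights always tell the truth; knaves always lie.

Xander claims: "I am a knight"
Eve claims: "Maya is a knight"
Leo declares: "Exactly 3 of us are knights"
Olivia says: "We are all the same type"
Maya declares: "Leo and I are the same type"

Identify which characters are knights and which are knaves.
Xander is a knave.
Eve is a knight.
Leo is a knight.
Olivia is a knave.
Maya is a knight.

Verification:
- Xander (knave) says "I am a knight" - this is FALSE (a lie) because Xander is a knave.
- Eve (knight) says "Maya is a knight" - this is TRUE because Maya is a knight.
- Leo (knight) says "Exactly 3 of us are knights" - this is TRUE because there are 3 knights.
- Olivia (knave) says "We are all the same type" - this is FALSE (a lie) because Eve, Leo, and Maya are knights and Xander and Olivia are knaves.
- Maya (knight) says "Leo and I are the same type" - this is TRUE because Maya is a knight and Leo is a knight.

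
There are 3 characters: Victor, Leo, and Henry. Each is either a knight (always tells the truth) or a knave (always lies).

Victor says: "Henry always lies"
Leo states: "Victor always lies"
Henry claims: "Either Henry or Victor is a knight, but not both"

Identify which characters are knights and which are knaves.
Victor is a knave.
Leo is a knight.
Henry is a knight.

Verification:
- Victor (knave) says "Henry always lies" - this is FALSE (a lie) because Henry is a knight.
- Leo (knight) says "Victor always lies" - this is TRUE because Victor is a knave.
- Henry (knight) says "Either Henry or Victor is a knight, but not both" - this is TRUE because Henry is a knight and Victor is a knave.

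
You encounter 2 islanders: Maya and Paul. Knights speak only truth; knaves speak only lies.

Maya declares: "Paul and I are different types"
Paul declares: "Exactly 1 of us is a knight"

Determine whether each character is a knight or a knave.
Maya is a knave.
Paul is a knave.

Verification:
- Maya (knave) says "Paul and I are different types" - this is FALSE (a lie) because Maya is a knave and Paul is a knave.
- Paul (knave) says "Exactly 1 of us is a knight" - this is FALSE (a lie) because there are 0 knights.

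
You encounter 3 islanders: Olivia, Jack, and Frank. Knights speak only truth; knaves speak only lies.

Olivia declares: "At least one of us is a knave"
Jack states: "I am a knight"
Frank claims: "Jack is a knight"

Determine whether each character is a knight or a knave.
Olivia is a knight.
Jack is a knave.
Frank is a knave.

Verification:
- Olivia (knight) says "At least one of us is a knave" - this is TRUE because Jack and Frank are knaves.
- Jack (knave) says "I am a knight" - this is FALSE (a lie) because Jack is a knave.
- Frank (knave) says "Jack is a knight" - this is FALSE (a lie) because Jack is a knave.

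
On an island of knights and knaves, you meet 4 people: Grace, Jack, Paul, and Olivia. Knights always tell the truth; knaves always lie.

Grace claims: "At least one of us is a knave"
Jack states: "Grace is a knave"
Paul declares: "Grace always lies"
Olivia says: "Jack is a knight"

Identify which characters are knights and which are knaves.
Grace is a knight.
Jack is a knave.
Paul is a knave.
Olivia is a knave.

Verification:
- Grace (knight) says "At least one of us is a knave" - this is TRUE because Jack, Paul, and Olivia are knaves.
- Jack (knave) says "Grace is a knave" - this is FALSE (a lie) because Grace is a knight.
- Paul (knave) says "Grace always lies" - this is FALSE (a lie) because Grace is a knight.
- Olivia (knave) says "Jack is a knight" - this is FALSE (a lie) because Jack is a knave.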